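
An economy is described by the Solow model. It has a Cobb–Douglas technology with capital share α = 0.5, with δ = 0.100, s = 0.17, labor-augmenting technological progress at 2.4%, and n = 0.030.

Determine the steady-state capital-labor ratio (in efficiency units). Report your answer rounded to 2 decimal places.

k* ≈ 1.22

In steady state, investment equals break-even investment: s·k^α = (n + g + δ)·k.
Rearranging, k^(1−α) = s / (n + g + δ).
k^0.5 = 0.17 / (0.030 + 0.024 + 0.100) = 0.17 / 0.154 = 1.1039
k* = 1.1039^(1/0.5) ≈ 1.2186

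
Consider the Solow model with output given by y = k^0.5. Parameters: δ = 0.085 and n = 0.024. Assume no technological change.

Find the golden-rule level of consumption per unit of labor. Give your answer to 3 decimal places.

At the golden rule, f'(k) = n + δ, so α·k^(α−1) = n + δ and k_gold = (α/(n + δ))^(1/(1−α)).
k_gold = (0.5/0.109)^(1/0.5) = 4.5872^2 ≈ 21.0424
c_gold = f(k_gold) − (n + δ)·k_gold = 4.5872 − 0.109×21.0424 ≈ 2.2936

c_gold ≈ 2.294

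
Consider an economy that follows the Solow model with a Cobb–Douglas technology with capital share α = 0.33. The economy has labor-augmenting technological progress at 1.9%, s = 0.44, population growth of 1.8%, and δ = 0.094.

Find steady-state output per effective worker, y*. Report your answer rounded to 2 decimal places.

At the steady state, Δk = 0, so s·k^α = (n + g + δ)·k.
Rearranging, k^(1−α) = s / (n + g + δ).
k^0.67 = 0.44 / (0.018 + 0.019 + 0.094) = 0.44 / 0.131 = 3.3588
k* = 3.3588^(1/0.67) ≈ 6.1003
y* = (k*)^α = 6.1003^0.33 ≈ 1.8162

y* ≈ 1.82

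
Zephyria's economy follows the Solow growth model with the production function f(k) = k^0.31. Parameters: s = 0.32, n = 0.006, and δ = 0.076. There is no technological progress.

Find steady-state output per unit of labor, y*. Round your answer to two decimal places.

y* ≈ 1.84

At the steady state, Δk = 0, so s·k^α = (n + δ)·k.
Dividing both sides by k: k^(1−α) = s / (n + δ).
k^0.69 = 0.32 / (0.006 + 0.076) = 0.32 / 0.082 = 3.9024
k* = 3.9024^(1/0.69) ≈ 7.1945
y* = (k*)^α = 7.1945^0.31 ≈ 1.8436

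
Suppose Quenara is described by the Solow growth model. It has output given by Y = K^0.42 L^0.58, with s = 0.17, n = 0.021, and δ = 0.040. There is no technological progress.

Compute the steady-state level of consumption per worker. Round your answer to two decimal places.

Steady state requires s·f(k) = (n + δ)·k, i.e. s·k^α = (n + δ)·k.
Rearranging, k^(1−α) = s / (n + δ).
k^0.58 = 0.17 / (0.021 + 0.040) = 0.17 / 0.061 = 2.7869
k* = 2.7869^(1/0.58) ≈ 5.8540
y* = (k*)^α = 5.8540^0.42 ≈ 2.1005
c* = (1 − s)·y* = (1 − 0.17) × 2.1005 ≈ 1.7434

c* = 1.74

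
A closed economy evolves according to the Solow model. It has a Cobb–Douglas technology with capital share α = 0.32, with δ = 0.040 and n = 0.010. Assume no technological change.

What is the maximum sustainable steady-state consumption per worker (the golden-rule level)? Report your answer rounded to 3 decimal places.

c_gold ≈ 1.629

At the golden rule, f'(k) = n + δ, so α·k^(α−1) = n + δ and k_gold = (α/(n + δ))^(1/(1−α)).
k_gold = (0.32/0.050)^(1/0.68) = 6.4000^1.4706 ≈ 15.3309
c_gold = f(k_gold) − (n + δ)·k_gold = 2.3954 − 0.050×15.3309 ≈ 1.6289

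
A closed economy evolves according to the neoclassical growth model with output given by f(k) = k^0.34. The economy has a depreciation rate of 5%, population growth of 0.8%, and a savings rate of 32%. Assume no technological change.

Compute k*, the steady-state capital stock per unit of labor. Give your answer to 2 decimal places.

k* = 13.30

Steady state requires s·f(k) = (n + δ)·k, i.e. s·k^α = (n + δ)·k.
Dividing both sides by k: k^(1−α) = s / (n + δ).
k^0.66 = 0.32 / (0.008 + 0.050) = 0.32 / 0.058 = 5.5172
k* = 5.5172^(1/0.66) ≈ 13.2989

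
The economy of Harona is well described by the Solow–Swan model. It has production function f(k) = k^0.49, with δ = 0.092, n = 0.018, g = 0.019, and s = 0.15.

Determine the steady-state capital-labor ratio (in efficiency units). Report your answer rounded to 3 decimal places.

At the steady state, Δk = 0, so s·k^α = (n + g + δ)·k.
Rearranging, k^(1−α) = s / (n + g + δ).
k^0.51 = 0.15 / (0.018 + 0.019 + 0.092) = 0.15 / 0.129 = 1.1628
k* = 1.1628^(1/0.51) ≈ 1.3441

k* = 1.344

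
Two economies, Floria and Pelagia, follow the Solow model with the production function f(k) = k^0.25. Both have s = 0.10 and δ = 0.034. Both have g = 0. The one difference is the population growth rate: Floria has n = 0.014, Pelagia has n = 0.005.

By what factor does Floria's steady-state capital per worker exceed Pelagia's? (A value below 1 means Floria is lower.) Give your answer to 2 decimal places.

Steady-state k* = [s/(n + δ)]^(1/(1−α)), so the ratio is [ (s_F/(n + δ)_F) / (s_P/(n + δ)_P) ]^1.3333.
s_F/(n + δ)_F = 0.10/0.048 = 2.0833; s_P/(n + δ)_P = 0.10/0.039 = 2.5641.
Ratio = (2.0833/2.5641)^1.3333 = 0.8125^1.3333 ≈ 0.7582

k*_F / k*_P ≈ 0.76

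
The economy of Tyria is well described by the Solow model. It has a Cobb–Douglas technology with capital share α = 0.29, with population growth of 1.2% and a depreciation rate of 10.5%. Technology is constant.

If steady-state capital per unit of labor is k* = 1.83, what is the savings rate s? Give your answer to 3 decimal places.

Steady state requires s·f(k) = (n + δ)·k, i.e. s·k^α = (n + δ)·k.
So s / (n + δ) = (k*)^(1−α) = 1.83^0.71 = 1.5358.
Therefore s = 1.5358 × (n + δ) = 1.5358 × 0.117 = 0.1797.

s ≈ 0.180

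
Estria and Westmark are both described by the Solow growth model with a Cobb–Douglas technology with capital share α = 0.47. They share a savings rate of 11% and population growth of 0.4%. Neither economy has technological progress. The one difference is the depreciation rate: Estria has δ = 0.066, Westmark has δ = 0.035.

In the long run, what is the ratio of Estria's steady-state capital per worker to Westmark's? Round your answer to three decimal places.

Steady-state k* = [s/(n + δ)]^(1/(1−α)), so the ratio is [ (s_E/(n + δ)_E) / (s_W/(n + δ)_W) ]^1.8868.
s_E/(n + δ)_E = 0.11/0.070 = 1.5714; s_W/(n + δ)_W = 0.11/0.039 = 2.8205.
Ratio = (1.5714/2.8205)^1.8868 = 0.5571^1.8868 ≈ 0.3316

ratio ≈ 0.332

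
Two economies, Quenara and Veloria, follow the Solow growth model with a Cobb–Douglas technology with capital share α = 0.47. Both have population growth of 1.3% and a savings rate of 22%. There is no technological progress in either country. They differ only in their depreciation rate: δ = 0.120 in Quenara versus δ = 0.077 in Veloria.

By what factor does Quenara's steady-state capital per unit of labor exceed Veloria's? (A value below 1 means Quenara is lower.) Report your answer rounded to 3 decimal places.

ratio ≈ 0.479

Steady-state k* = [s/(n + δ)]^(1/(1−α)), so the ratio is [ (s_Q/(n + δ)_Q) / (s_V/(n + δ)_V) ]^1.8868.
s_Q/(n + δ)_Q = 0.22/0.133 = 1.6541; s_V/(n + δ)_V = 0.22/0.090 = 2.4444.
Ratio = (1.6541/2.4444)^1.8868 = 0.6767^1.8868 ≈ 0.4786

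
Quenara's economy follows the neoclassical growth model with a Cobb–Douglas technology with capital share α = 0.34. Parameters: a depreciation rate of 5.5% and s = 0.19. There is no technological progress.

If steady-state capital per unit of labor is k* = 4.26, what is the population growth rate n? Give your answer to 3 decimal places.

n ≈ 0.018

At the steady state, Δk = 0, so s·k^α = (n + δ)·k.
So s / (n + δ) = (k*)^(1−α) = 4.26^0.66 = 2.6026.
Therefore n + δ = s / 2.6026 = 0.19 / 2.6026 = 0.0730, so n = 0.0730 − 0.055 = 0.0180.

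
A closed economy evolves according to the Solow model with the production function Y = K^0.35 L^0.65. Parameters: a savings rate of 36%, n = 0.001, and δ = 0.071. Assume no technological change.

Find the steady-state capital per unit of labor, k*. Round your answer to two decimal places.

k* = 11.89

Steady state requires s·f(k) = (n + δ)·k, i.e. s·k^α = (n + δ)·k.
Rearranging, k^(1−α) = s / (n + δ).
k^0.65 = 0.36 / (0.001 + 0.071) = 0.36 / 0.072 = 5.0000
k* = 5.0000^(1/0.65) ≈ 11.8943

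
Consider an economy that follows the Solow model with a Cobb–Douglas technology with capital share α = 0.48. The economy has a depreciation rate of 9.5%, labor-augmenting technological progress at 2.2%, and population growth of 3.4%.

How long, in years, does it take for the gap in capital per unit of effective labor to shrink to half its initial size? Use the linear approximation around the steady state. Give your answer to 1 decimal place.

Near the steady state the convergence rate is λ = (1 − α)(n + g + δ).
λ = (1 − 0.48) × 0.151 = 0.52 × 0.151 = 0.07852
Half-life = ln 2 / λ = 0.6931 / 0.07852 ≈ 8.83 years

half-life ≈ 8.8 years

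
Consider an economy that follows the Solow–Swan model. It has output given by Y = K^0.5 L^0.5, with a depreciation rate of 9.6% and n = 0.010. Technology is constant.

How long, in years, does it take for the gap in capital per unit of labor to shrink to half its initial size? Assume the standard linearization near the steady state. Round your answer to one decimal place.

half-life ≈ 13.1 years

Near the steady state the convergence rate is λ = (1 − α)(n + δ).
λ = (1 − 0.5) × 0.106 = 0.5 × 0.106 = 0.0530
Half-life = ln 2 / λ = 0.6931 / 0.0530 ≈ 13.08 years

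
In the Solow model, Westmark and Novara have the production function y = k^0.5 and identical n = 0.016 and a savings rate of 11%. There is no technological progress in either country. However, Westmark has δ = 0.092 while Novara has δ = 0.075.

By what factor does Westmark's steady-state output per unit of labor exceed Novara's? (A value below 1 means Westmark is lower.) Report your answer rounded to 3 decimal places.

Steady-state y* = [s/(n + δ)]^(α/(1−α)), so the ratio is [ (s_W/(n + δ)_W) / (s_N/(n + δ)_N) ]^1.
s_W/(n + δ)_W = 0.11/0.108 = 1.0185; s_N/(n + δ)_N = 0.11/0.091 = 1.2088.
Ratio = (1.0185/1.2088)^1 = 0.8426^1 ≈ 0.8426

y*_W / y*_N ≈ 0.843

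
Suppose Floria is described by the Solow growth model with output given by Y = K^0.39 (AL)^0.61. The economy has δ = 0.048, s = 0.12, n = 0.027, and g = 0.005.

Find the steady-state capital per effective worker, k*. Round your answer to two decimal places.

At the steady state, Δk = 0, so s·k^α = (n + g + δ)·k.
Dividing both sides by k: k^(1−α) = s / (n + g + δ).
k^0.61 = 0.12 / (0.027 + 0.005 + 0.048) = 0.12 / 0.080 = 1.5000
k* = 1.5000^(1/0.61) ≈ 1.9439

k* ≈ 1.94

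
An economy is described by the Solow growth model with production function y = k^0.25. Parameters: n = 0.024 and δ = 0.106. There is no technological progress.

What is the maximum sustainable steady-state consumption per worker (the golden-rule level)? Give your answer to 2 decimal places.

At the golden rule, f'(k) = n + δ, so α·k^(α−1) = n + δ and k_gold = (α/(n + δ))^(1/(1−α)).
k_gold = (0.25/0.130)^(1/0.75) = 1.9231^1.3333 ≈ 2.3914
c_gold = f(k_gold) − (n + δ)·k_gold = 1.2435 − 0.130×2.3914 ≈ 0.9326

c_gold ≈ 0.93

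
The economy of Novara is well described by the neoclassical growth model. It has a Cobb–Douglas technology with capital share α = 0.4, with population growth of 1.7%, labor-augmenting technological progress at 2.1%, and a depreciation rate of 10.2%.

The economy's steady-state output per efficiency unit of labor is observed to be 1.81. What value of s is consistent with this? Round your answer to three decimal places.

s ≈ 0.341

At the steady state, Δk = 0, so s·k^α = (n + g + δ)·k.
Since y* = [s/(n + g + δ)]^(α/(1−α)), we have s/(n + g + δ) = (y*)^((1−α)/α) = 1.81^1.5 = 2.4351.
Therefore s = 2.4351 × (n + g + δ) = 2.4351 × 0.140 = 0.3409.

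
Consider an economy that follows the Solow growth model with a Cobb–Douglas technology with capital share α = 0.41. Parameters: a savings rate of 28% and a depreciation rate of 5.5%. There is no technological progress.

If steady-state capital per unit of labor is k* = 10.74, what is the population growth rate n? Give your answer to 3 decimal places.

n ≈ 0.014

Steady state requires s·f(k) = (n + δ)·k, i.e. s·k^α = (n + δ)·k.
So s / (n + δ) = (k*)^(1−α) = 10.74^0.59 = 4.0578.
Therefore n + δ = s / 4.0578 = 0.28 / 4.0578 = 0.0690, so n = 0.0690 − 0.055 = 0.0140.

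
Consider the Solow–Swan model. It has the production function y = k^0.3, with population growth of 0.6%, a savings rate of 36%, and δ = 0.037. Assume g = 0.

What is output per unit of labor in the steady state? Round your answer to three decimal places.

y* = 2.486

At the steady state, Δk = 0, so s·k^α = (n + δ)·k.
Rearranging, k^(1−α) = s / (n + δ).
k^0.7 = 0.36 / (0.006 + 0.037) = 0.36 / 0.043 = 8.3721
k* = 8.3721^(1/0.7) ≈ 20.8130
y* = (k*)^α = 20.8130^0.3 ≈ 2.4860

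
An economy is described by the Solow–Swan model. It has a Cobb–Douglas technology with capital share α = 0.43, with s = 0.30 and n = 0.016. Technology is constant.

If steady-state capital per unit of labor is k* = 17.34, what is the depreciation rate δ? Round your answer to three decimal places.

In steady state, investment equals break-even investment: s·k^α = (n + δ)·k.
So s / (n + δ) = (k*)^(1−α) = 17.34^0.57 = 5.0846.
Therefore n + δ = s / 5.0846 = 0.30 / 5.0846 = 0.0590, so δ = 0.0590 − 0.016 = 0.0430.

δ ≈ 0.043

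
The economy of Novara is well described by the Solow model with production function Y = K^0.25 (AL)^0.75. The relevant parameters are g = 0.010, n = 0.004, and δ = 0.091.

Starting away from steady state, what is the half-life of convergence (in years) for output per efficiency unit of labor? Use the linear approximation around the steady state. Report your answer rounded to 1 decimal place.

half-life ≈ 8.8 years

Near the steady state the convergence rate is λ = (1 − α)(n + g + δ).
λ = (1 − 0.25) × 0.105 = 0.75 × 0.105 = 0.07875
Half-life = ln 2 / λ = 0.6931 / 0.07875 ≈ 8.80 years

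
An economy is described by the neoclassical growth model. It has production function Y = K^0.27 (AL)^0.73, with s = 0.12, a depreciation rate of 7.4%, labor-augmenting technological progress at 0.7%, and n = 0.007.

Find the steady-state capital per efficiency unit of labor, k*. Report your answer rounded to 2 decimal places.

k* = 1.53

Steady state requires s·f(k) = (n + g + δ)·k, i.e. s·k^α = (n + g + δ)·k.
Dividing both sides by k: k^(1−α) = s / (n + g + δ).
k^0.73 = 0.12 / (0.007 + 0.007 + 0.074) = 0.12 / 0.088 = 1.3636
k* = 1.3636^(1/0.73) ≈ 1.5293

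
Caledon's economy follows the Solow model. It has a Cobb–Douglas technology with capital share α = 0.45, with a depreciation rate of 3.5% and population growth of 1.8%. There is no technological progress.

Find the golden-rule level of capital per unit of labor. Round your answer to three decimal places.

k_gold ≈ 48.863

The golden rule sets f'(k) = n + δ, i.e. α·k^(α−1) = n + δ.
So k^(1−α) = α / (n + δ) = 0.45 / 0.053 = 8.4906.
k_gold = 8.4906^(1/0.55) ≈ 48.8629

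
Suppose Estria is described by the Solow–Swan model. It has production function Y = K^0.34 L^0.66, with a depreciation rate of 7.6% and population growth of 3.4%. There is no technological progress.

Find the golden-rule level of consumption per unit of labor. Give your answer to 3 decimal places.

c_gold ≈ 1.180

At the golden rule, f'(k) = n + δ, so α·k^(α−1) = n + δ and k_gold = (α/(n + δ))^(1/(1−α)).
k_gold = (0.34/0.110)^(1/0.66) = 3.0909^1.5152 ≈ 5.5281
c_gold = f(k_gold) − (n + δ)·k_gold = 1.7884 − 0.110×5.5281 ≈ 1.1803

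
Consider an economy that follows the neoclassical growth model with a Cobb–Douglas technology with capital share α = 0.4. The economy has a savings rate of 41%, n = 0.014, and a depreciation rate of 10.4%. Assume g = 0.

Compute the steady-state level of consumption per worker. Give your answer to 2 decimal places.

c* = 1.35

At the steady state, Δk = 0, so s·k^α = (n + δ)·k.
Dividing both sides by k: k^(1−α) = s / (n + δ).
k^0.6 = 0.41 / (0.014 + 0.104) = 0.41 / 0.118 = 3.4746
k* = 3.4746^(1/0.6) ≈ 7.9709
y* = (k*)^α = 7.9709^0.4 ≈ 2.2941
c* = (1 − s)·y* = (1 − 0.41) × 2.2941 ≈ 1.3535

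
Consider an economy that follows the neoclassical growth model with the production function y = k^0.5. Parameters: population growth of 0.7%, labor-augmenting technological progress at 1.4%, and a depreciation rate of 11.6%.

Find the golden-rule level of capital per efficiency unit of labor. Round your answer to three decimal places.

k_gold ≈ 13.320

The golden rule sets f'(k) = n + g + δ, i.e. α·k^(α−1) = n + g + δ.
So k^(1−α) = α / (n + g + δ) = 0.5 / 0.137 = 3.6496.
k_gold = 3.6496^(1/0.5) ≈ 13.3196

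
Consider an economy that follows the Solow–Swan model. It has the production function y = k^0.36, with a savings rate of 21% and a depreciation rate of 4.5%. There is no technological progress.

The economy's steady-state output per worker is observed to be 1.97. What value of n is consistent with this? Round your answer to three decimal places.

n ≈ 0.018

In steady state, investment equals break-even investment: s·k^α = (n + δ)·k.
Since y* = [s/(n + δ)]^(α/(1−α)), we have s/(n + δ) = (y*)^((1−α)/α) = 1.97^1.7778 = 3.3381.
Therefore n + δ = s / 3.3381 = 0.21 / 3.3381 = 0.0629, so n = 0.0629 − 0.045 = 0.0179.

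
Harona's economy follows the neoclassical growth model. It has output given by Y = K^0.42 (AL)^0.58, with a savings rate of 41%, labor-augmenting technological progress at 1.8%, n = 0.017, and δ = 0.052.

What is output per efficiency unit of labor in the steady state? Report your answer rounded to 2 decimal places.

y* ≈ 3.07

Steady state requires s·f(k) = (n + g + δ)·k, i.e. s·k^α = (n + g + δ)·k.
Rearranging, k^(1−α) = s / (n + g + δ).
k^0.58 = 0.41 / (0.017 + 0.018 + 0.052) = 0.41 / 0.087 = 4.7126
k* = 4.7126^(1/0.58) ≈ 14.4809
y* = (k*)^α = 14.4809^0.42 ≈ 3.0728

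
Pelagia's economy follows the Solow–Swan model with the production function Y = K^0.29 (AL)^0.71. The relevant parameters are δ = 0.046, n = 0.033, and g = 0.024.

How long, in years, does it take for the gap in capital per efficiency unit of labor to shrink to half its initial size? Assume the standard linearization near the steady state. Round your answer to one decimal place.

half-life ≈ 9.5 years

Near the steady state the convergence rate is λ = (1 − α)(n + g + δ).
λ = (1 − 0.29) × 0.103 = 0.71 × 0.103 = 0.07313
Half-life = ln 2 / λ = 0.6931 / 0.07313 ≈ 9.48 years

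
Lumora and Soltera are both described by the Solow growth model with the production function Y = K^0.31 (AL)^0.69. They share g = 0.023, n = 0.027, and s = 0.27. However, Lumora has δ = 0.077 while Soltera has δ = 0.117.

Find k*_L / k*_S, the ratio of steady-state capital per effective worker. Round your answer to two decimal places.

k*_L / k*_S ≈ 1.49

Steady-state k* = [s/(n + g + δ)]^(1/(1−α)), so the ratio is [ (s_L/(n + g + δ)_L) / (s_S/(n + g + δ)_S) ]^1.4493.
s_L/(n + g + δ)_L = 0.27/0.127 = 2.1260; s_S/(n + g + δ)_S = 0.27/0.167 = 1.6168.
Ratio = (2.1260/1.6168)^1.4493 = 1.3149^1.4493 ≈ 1.4870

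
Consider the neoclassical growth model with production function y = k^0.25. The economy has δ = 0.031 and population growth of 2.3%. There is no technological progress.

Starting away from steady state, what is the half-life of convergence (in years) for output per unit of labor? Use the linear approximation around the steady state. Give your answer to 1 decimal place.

Near the steady state the convergence rate is λ = (1 − α)(n + δ).
λ = (1 − 0.25) × 0.054 = 0.75 × 0.054 = 0.0405
Half-life = ln 2 / λ = 0.6931 / 0.0405 ≈ 17.11 years

about 17.1 years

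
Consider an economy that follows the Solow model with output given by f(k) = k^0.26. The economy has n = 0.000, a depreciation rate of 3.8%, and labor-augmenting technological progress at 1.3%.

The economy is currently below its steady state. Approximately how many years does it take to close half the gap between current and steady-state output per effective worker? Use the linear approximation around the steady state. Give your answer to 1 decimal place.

t_½ ≈ 18.4 years

Near the steady state the convergence rate is λ = (1 − α)(n + g + δ).
λ = (1 − 0.26) × 0.051 = 0.74 × 0.051 = 0.03774
Half-life = ln 2 / λ = 0.6931 / 0.03774 ≈ 18.37 years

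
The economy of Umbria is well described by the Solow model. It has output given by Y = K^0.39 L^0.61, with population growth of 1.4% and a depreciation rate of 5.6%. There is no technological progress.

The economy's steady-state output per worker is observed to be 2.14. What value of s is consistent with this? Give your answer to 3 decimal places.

s ≈ 0.230

At the steady state, Δk = 0, so s·k^α = (n + δ)·k.
Since y* = [s/(n + δ)]^(α/(1−α)), we have s/(n + δ) = (y*)^((1−α)/α) = 2.14^1.5641 = 3.2870.
Therefore s = 3.2870 × (n + δ) = 3.2870 × 0.070 = 0.2301.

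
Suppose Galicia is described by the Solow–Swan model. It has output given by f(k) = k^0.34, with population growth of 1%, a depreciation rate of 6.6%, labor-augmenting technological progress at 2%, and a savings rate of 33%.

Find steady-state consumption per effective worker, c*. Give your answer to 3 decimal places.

At the steady state, Δk = 0, so s·k^α = (n + g + δ)·k.
Dividing both sides by k: k^(1−α) = s / (n + g + δ).
k^0.66 = 0.33 / (0.010 + 0.020 + 0.066) = 0.33 / 0.096 = 3.4375
k* = 3.4375^(1/0.66) ≈ 6.4937
y* = (k*)^α = 6.4937^0.34 ≈ 1.8891
c* = (1 − s)·y* = (1 − 0.33) × 1.8891 ≈ 1.2657

c* ≈ 1.266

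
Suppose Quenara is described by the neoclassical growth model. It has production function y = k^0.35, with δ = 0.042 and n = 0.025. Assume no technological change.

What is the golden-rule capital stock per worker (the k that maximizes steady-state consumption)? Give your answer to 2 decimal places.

k_gold ≈ 12.72

The golden rule sets f'(k) = n + δ, i.e. α·k^(α−1) = n + δ.
So k^(1−α) = α / (n + δ) = 0.35 / 0.067 = 5.2239.
k_gold = 5.2239^(1/0.65) ≈ 12.7235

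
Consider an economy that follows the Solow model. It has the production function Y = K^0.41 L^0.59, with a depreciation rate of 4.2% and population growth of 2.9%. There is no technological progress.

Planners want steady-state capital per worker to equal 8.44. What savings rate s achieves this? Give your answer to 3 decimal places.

s ≈ 0.250

Steady state requires s·f(k) = (n + δ)·k, i.e. s·k^α = (n + δ)·k.
So s / (n + δ) = (k*)^(1−α) = 8.44^0.59 = 3.5200.
Therefore s = 3.5200 × (n + δ) = 3.5200 × 0.071 = 0.2499.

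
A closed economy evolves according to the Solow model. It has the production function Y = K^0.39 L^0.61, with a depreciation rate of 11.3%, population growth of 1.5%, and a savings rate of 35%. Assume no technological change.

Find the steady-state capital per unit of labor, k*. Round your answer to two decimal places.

k* ≈ 5.20

Steady state requires s·f(k) = (n + δ)·k, i.e. s·k^α = (n + δ)·k.
Dividing both sides by k: k^(1−α) = s / (n + δ).
k^0.61 = 0.35 / (0.015 + 0.113) = 0.35 / 0.128 = 2.7344
k* = 2.7344^(1/0.61) ≈ 5.2020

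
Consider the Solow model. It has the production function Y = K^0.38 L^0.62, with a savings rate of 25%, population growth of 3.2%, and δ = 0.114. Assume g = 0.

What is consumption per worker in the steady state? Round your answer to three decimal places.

Steady state requires s·f(k) = (n + δ)·k, i.e. s·k^α = (n + δ)·k.
Dividing both sides by k: k^(1−α) = s / (n + δ).
k^0.62 = 0.25 / (0.032 + 0.114) = 0.25 / 0.146 = 1.7123
k* = 1.7123^(1/0.62) ≈ 2.3809
y* = (k*)^α = 2.3809^0.38 ≈ 1.3905
c* = (1 − s)·y* = (1 − 0.25) × 1.3905 ≈ 1.0429

c* = 1.043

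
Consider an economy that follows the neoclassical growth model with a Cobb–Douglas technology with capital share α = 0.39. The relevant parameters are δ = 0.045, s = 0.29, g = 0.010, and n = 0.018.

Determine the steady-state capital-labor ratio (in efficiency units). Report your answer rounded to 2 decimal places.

k* = 9.60

Steady state requires s·f(k) = (n + g + δ)·k, i.e. s·k^α = (n + g + δ)·k.
Rearranging, k^(1−α) = s / (n + g + δ).
k^0.61 = 0.29 / (0.018 + 0.010 + 0.045) = 0.29 / 0.073 = 3.9726
k* = 3.9726^(1/0.61) ≈ 9.5960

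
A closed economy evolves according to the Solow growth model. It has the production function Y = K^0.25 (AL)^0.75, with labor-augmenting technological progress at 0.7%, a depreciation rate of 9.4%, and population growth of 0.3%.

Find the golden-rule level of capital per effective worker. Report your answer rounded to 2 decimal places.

The golden rule sets f'(k) = n + g + δ, i.e. α·k^(α−1) = n + g + δ.
So k^(1−α) = α / (n + g + δ) = 0.25 / 0.104 = 2.4038.
k_gold = 2.4038^(1/0.75) ≈ 3.2201

k_gold ≈ 3.22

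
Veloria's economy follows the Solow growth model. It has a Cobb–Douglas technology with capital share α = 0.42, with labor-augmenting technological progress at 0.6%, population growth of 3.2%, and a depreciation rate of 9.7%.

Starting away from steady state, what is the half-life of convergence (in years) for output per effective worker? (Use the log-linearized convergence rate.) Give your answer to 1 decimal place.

half-life ≈ 8.9 years

Near the steady state the convergence rate is λ = (1 − α)(n + g + δ).
λ = (1 − 0.42) × 0.135 = 0.58 × 0.135 = 0.0783
Half-life = ln 2 / λ = 0.6931 / 0.0783 ≈ 8.85 years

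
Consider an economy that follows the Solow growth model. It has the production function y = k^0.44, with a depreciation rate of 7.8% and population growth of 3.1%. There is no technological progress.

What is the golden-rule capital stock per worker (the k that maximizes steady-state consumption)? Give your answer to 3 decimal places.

k_gold ≈ 12.083

The golden rule sets f'(k) = n + δ, i.e. α·k^(α−1) = n + δ.
So k^(1−α) = α / (n + δ) = 0.44 / 0.109 = 4.0367.
k_gold = 4.0367^(1/0.56) ≈ 12.0834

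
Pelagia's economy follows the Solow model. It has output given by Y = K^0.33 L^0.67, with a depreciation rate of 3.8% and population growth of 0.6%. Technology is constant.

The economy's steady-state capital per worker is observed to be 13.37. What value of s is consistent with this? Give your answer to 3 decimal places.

s ≈ 0.250

At the steady state, Δk = 0, so s·k^α = (n + δ)·k.
So s / (n + δ) = (k*)^(1−α) = 13.37^0.67 = 5.6821.
Therefore s = 5.6821 × (n + δ) = 5.6821 × 0.044 = 0.2500.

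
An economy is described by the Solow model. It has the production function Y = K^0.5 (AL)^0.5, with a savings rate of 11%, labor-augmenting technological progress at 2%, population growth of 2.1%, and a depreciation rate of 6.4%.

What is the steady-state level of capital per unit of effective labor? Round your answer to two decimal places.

At the steady state, Δk = 0, so s·k^α = (n + g + δ)·k.
Dividing both sides by k: k^(1−α) = s / (n + g + δ).
k^0.5 = 0.11 / (0.021 + 0.020 + 0.064) = 0.11 / 0.105 = 1.0476
k* = 1.0476^(1/0.5) ≈ 1.0975

k* = 1.10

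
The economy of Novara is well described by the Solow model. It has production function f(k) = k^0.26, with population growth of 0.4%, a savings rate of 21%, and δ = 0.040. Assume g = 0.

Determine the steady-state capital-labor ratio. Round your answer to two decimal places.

k* = 8.27

At the steady state, Δk = 0, so s·k^α = (n + δ)·k.
Dividing both sides by k: k^(1−α) = s / (n + δ).
k^0.74 = 0.21 / (0.004 + 0.040) = 0.21 / 0.044 = 4.7727
k* = 4.7727^(1/0.74) ≈ 8.2651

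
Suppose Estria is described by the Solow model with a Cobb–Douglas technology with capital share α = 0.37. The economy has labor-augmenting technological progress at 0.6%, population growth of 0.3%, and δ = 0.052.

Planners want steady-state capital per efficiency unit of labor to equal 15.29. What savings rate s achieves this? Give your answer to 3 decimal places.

Steady state requires s·f(k) = (n + g + δ)·k, i.e. s·k^α = (n + g + δ)·k.
So s / (n + g + δ) = (k*)^(1−α) = 15.29^0.63 = 5.5741.
Therefore s = 5.5741 × (n + g + δ) = 5.5741 × 0.061 = 0.3400.

s ≈ 0.340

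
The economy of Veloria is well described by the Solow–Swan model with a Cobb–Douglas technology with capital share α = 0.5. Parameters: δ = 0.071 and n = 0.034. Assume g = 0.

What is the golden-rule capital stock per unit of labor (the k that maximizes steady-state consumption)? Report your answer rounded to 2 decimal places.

k_gold ≈ 22.68

The golden rule sets f'(k) = n + δ, i.e. α·k^(α−1) = n + δ.
So k^(1−α) = α / (n + δ) = 0.5 / 0.105 = 4.7619.
k_gold = 4.7619^(1/0.5) ≈ 22.6757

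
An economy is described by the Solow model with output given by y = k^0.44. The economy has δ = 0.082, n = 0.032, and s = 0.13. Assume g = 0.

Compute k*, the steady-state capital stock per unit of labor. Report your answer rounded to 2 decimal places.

k* ≈ 1.26

In steady state, investment equals break-even investment: s·k^α = (n + δ)·k.
Dividing both sides by k: k^(1−α) = s / (n + δ).
k^0.56 = 0.13 / (0.032 + 0.082) = 0.13 / 0.114 = 1.1404
k* = 1.1404^(1/0.56) ≈ 1.2644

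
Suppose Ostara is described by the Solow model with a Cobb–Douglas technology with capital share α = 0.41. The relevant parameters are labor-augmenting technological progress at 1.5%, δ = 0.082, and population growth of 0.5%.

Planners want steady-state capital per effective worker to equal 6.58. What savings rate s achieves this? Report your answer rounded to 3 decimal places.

In steady state, investment equals break-even investment: s·k^α = (n + g + δ)·k.
So s / (n + g + δ) = (k*)^(1−α) = 6.58^0.59 = 3.0392.
Therefore s = 3.0392 × (n + g + δ) = 3.0392 × 0.102 = 0.3100.

s ≈ 0.310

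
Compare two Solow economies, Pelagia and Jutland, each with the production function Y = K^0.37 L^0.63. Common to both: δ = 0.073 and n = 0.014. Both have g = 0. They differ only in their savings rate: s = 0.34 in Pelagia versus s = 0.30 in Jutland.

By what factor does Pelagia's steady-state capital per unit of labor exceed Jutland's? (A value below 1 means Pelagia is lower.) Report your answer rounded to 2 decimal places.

ratio ≈ 1.22

Steady-state k* = [s/(n + δ)]^(1/(1−α)), so the ratio is [ (s_P/(n + δ)_P) / (s_J/(n + δ)_J) ]^1.5873.
s_P/(n + δ)_P = 0.34/0.087 = 3.9080; s_J/(n + δ)_J = 0.30/0.087 = 3.4483.
Ratio = (3.9080/3.4483)^1.5873 = 1.1333^1.5873 ≈ 1.2197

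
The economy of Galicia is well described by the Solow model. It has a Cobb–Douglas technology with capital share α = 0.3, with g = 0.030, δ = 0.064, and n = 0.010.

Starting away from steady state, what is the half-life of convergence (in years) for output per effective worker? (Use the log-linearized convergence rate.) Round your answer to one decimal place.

Near the steady state the convergence rate is λ = (1 − α)(n + g + δ).
λ = (1 − 0.3) × 0.104 = 0.7 × 0.104 = 0.0728
Half-life = ln 2 / λ = 0.6931 / 0.0728 ≈ 9.52 years

half-life ≈ 9.5 years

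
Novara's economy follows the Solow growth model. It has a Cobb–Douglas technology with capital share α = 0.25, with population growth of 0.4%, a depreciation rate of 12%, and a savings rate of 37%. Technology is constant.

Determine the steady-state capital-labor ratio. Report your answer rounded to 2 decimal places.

At the steady state, Δk = 0, so s·k^α = (n + δ)·k.
Rearranging, k^(1−α) = s / (n + δ).
k^0.75 = 0.37 / (0.004 + 0.120) = 0.37 / 0.124 = 2.9839
k* = 2.9839^(1/0.75) ≈ 4.2958

k* ≈ 4.30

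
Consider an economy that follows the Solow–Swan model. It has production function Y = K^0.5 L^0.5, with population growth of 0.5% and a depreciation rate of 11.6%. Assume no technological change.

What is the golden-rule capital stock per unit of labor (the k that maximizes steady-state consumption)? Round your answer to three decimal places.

The golden rule sets f'(k) = n + δ, i.e. α·k^(α−1) = n + δ.
So k^(1−α) = α / (n + δ) = 0.5 / 0.121 = 4.1322.
k_gold = 4.1322^(1/0.5) ≈ 17.0751

k_gold ≈ 17.075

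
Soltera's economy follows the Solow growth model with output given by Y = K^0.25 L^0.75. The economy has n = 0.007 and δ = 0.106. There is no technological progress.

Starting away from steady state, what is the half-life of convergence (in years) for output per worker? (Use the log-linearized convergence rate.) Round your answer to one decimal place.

about 8.2 years

Near the steady state the convergence rate is λ = (1 − α)(n + δ).
λ = (1 − 0.25) × 0.113 = 0.75 × 0.113 = 0.08475
Half-life = ln 2 / λ = 0.6931 / 0.08475 ≈ 8.18 years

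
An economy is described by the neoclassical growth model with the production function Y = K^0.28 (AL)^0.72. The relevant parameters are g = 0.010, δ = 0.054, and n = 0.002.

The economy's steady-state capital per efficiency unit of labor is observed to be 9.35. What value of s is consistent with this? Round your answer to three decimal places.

s ≈ 0.330

At the steady state, Δk = 0, so s·k^α = (n + g + δ)·k.
So s / (n + g + δ) = (k*)^(1−α) = 9.35^0.72 = 5.0002.
Therefore s = 5.0002 × (n + g + δ) = 5.0002 × 0.066 = 0.3300.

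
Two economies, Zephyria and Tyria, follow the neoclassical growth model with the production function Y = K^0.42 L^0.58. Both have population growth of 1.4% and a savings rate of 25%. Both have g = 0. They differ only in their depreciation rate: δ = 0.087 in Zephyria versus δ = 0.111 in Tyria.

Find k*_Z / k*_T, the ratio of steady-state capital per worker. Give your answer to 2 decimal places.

ratio ≈ 1.44

Steady-state k* = [s/(n + δ)]^(1/(1−α)), so the ratio is [ (s_Z/(n + δ)_Z) / (s_T/(n + δ)_T) ]^1.7241.
s_Z/(n + δ)_Z = 0.25/0.101 = 2.4752; s_T/(n + δ)_T = 0.25/0.125 = 2.0000.
Ratio = (2.4752/2.0000)^1.7241 = 1.2376^1.7241 ≈ 1.4442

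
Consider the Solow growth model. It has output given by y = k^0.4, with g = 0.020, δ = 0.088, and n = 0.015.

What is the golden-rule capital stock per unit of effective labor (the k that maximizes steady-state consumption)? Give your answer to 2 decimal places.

The golden rule sets f'(k) = n + g + δ, i.e. α·k^(α−1) = n + g + δ.
So k^(1−α) = α / (n + g + δ) = 0.4 / 0.123 = 3.2520.
k_gold = 3.2520^(1/0.6) ≈ 7.1381

k_gold ≈ 7.14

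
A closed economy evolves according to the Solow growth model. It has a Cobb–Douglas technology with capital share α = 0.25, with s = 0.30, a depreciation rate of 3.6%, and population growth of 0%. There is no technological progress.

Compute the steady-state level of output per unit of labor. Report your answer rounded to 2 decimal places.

In steady state, investment equals break-even investment: s·k^α = (n + δ)·k.
Dividing both sides by k: k^(1−α) = s / (n + δ).
k^0.75 = 0.30 / (0.000 + 0.036) = 0.30 / 0.036 = 8.3333
k* = 8.3333^(1/0.75) ≈ 16.8949
y* = (k*)^α = 16.8949^0.25 ≈ 2.0274

y* = 2.03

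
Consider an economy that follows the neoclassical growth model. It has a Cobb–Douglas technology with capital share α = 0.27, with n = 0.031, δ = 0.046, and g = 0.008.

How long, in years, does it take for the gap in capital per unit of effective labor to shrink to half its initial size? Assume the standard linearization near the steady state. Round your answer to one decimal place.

about 11.2 years

Near the steady state the convergence rate is λ = (1 − α)(n + g + δ).
λ = (1 − 0.27) × 0.085 = 0.73 × 0.085 = 0.06205
Half-life = ln 2 / λ = 0.6931 / 0.06205 ≈ 11.17 years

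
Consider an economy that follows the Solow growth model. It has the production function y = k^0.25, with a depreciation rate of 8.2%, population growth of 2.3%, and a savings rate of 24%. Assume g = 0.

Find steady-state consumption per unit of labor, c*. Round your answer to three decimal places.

Steady state requires s·f(k) = (n + δ)·k, i.e. s·k^α = (n + δ)·k.
Rearranging, k^(1−α) = s / (n + δ).
k^0.75 = 0.24 / (0.023 + 0.082) = 0.24 / 0.105 = 2.2857
k* = 2.2857^(1/0.75) ≈ 3.0109
y* = (k*)^α = 3.0109^0.25 ≈ 1.3173
c* = (1 − s)·y* = (1 − 0.24) × 1.3173 ≈ 1.0011

c* ≈ 1.001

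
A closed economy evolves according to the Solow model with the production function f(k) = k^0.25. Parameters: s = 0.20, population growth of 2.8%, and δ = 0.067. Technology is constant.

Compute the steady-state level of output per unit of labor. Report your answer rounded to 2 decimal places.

Steady state requires s·f(k) = (n + δ)·k, i.e. s·k^α = (n + δ)·k.
Dividing both sides by k: k^(1−α) = s / (n + δ).
k^0.75 = 0.20 / (0.028 + 0.067) = 0.20 / 0.095 = 2.1053
k* = 2.1053^(1/0.75) ≈ 2.6983
y* = (k*)^α = 2.6983^0.25 ≈ 1.2817

y* ≈ 1.28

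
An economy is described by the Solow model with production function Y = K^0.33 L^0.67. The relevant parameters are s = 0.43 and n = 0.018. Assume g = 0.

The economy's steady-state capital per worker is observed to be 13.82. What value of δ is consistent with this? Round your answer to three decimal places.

In steady state, investment equals break-even investment: s·k^α = (n + δ)·k.
So s / (n + δ) = (k*)^(1−α) = 13.82^0.67 = 5.8095.
Therefore n + δ = s / 5.8095 = 0.43 / 5.8095 = 0.0740, so δ = 0.0740 − 0.018 = 0.0560.

δ ≈ 0.056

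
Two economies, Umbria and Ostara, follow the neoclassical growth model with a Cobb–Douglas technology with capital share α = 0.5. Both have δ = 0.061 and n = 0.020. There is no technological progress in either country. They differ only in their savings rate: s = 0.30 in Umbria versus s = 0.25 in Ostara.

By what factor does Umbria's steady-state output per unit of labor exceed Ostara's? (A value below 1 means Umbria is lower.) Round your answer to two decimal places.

ratio ≈ 1.20

Steady-state y* = [s/(n + δ)]^(α/(1−α)), so the ratio is [ (s_U/(n + δ)_U) / (s_O/(n + δ)_O) ]^1.
s_U/(n + δ)_U = 0.30/0.081 = 3.7037; s_O/(n + δ)_O = 0.25/0.081 = 3.0864.
Ratio = (3.7037/3.0864)^1 = 1.2000^1 ≈ 1.2000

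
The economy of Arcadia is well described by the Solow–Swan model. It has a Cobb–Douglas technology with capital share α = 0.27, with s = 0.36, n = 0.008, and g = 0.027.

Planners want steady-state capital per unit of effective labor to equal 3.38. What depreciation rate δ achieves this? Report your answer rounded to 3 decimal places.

δ ≈ 0.113

At the steady state, Δk = 0, so s·k^α = (n + g + δ)·k.
So s / (n + g + δ) = (k*)^(1−α) = 3.38^0.73 = 2.4328.
Therefore n + g + δ = s / 2.4328 = 0.36 / 2.4328 = 0.1480, so δ = 0.1480 − 0.035 = 0.1130.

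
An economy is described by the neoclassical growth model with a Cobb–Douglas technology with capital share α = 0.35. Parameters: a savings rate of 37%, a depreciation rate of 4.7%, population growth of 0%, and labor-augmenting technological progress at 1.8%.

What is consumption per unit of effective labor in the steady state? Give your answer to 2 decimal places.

Steady state requires s·f(k) = (n + g + δ)·k, i.e. s·k^α = (n + g + δ)·k.
Rearranging, k^(1−α) = s / (n + g + δ).
k^0.65 = 0.37 / (0.000 + 0.018 + 0.047) = 0.37 / 0.065 = 5.6923
k* = 5.6923^(1/0.65) ≈ 14.5205
y* = (k*)^α = 14.5205^0.35 ≈ 2.5509
c* = (1 − s)·y* = (1 − 0.37) × 2.5509 ≈ 1.6071

c* = 1.61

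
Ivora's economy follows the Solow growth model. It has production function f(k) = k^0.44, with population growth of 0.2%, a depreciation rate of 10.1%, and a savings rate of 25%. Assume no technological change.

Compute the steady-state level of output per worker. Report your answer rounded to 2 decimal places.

At the steady state, Δk = 0, so s·k^α = (n + δ)·k.
Rearranging, k^(1−α) = s / (n + δ).
k^0.56 = 0.25 / (0.002 + 0.101) = 0.25 / 0.103 = 2.4272
k* = 2.4272^(1/0.56) ≈ 4.8718
y* = (k*)^α = 4.8718^0.44 ≈ 2.0072

y* = 2.01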